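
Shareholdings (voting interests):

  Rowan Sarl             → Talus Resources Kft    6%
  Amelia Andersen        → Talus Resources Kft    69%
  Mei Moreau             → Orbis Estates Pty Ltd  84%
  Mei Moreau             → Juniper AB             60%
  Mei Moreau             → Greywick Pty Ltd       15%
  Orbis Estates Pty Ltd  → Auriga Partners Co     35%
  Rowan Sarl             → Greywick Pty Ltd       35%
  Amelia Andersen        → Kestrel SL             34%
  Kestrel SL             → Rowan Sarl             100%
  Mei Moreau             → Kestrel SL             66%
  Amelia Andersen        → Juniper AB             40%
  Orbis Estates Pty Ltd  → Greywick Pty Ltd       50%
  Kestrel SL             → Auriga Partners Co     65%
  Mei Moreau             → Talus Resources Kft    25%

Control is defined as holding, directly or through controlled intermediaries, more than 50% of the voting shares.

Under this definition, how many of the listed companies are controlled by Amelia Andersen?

Amelia holds 69% of Talus, so Amelia controls Talus.
No other company's threshold is met.
Amelia controls 1 company.

1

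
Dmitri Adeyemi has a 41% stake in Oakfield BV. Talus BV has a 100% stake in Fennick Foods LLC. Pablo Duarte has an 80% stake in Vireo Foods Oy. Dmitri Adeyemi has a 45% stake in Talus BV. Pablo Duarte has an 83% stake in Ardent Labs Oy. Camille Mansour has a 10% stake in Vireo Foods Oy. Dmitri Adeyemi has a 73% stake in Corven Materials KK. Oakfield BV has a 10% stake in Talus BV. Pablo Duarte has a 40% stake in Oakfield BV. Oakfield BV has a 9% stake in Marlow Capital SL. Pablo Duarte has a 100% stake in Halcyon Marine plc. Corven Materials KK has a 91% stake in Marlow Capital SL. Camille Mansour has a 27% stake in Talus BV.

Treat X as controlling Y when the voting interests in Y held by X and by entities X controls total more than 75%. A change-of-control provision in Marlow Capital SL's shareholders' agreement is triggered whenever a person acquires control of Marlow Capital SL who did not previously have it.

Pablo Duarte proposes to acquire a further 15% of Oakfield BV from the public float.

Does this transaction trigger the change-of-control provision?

No

The purchase changes only Pablo's holdings, so Pablo is the only person who could newly come to control Marlow.
Pablo holds 100% of Halcyon, so Pablo controls Halcyon.
Pablo holds 80% of Vireo, so Pablo controls Vireo.
Pablo holds 83% of Ardent, so Pablo controls Ardent.
Neither Pablo nor any entity Pablo controls holds any voting interest in Marlow.
So before the transaction, Pablo does not control Marlow.
After the purchase, Pablo's direct stake in Oakfield rises to 40% + 15% = 55%.
Pablo's side now holds 55% of Oakfield, not > 75%, so Pablo still does not control Oakfield.
After the transaction, neither Pablo nor any entity Pablo controls holds a voting interest in Marlow, so Pablo still does not control it.
No new person acquires control, so the clause is not triggered.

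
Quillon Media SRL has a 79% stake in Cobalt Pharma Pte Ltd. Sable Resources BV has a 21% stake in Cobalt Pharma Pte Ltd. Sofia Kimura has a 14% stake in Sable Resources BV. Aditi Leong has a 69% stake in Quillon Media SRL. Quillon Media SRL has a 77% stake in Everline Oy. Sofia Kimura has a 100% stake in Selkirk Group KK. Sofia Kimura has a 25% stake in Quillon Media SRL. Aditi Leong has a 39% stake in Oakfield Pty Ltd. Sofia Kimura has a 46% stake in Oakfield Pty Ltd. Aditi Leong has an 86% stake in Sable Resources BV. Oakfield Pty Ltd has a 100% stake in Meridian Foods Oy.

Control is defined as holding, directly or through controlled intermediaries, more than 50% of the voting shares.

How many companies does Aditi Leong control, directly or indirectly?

4

Aditi holds 86% of Sable, so Aditi controls Sable.
Aditi holds 69% of Quillon, so Aditi controls Quillon.
Quillon and Sable together hold 79% + 21% = 100% of Cobalt, so Aditi controls Cobalt.
Quillon holds 77% of Everline, so Aditi controls Everline.
No other company's threshold is met.
Aditi controls 4 companies.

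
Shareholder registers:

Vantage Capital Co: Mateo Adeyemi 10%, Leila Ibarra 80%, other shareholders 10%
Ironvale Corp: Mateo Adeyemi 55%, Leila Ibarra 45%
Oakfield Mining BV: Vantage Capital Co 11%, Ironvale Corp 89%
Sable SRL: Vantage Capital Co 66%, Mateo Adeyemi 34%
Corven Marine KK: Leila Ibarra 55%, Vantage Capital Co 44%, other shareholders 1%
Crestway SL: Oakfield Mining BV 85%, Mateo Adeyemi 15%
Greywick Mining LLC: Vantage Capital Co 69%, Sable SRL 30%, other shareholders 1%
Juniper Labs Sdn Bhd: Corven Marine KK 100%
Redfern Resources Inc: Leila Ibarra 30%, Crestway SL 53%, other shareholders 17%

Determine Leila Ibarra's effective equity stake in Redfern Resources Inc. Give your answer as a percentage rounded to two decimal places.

52.01%

Leila reaches Redfern along 3 paths.
Direct stake: 30% = 30%.
Via Vantage → Oakfield → Crestway: 80% × 11% × 85% × 53% = 3.9644%.
Via Ironvale → Oakfield → Crestway: 45% × 89% × 85% × 53% = 18.042525%.
Total: 30% + 3.9644% + 18.042525% = 52.006925%.
Rounded: 52.01%.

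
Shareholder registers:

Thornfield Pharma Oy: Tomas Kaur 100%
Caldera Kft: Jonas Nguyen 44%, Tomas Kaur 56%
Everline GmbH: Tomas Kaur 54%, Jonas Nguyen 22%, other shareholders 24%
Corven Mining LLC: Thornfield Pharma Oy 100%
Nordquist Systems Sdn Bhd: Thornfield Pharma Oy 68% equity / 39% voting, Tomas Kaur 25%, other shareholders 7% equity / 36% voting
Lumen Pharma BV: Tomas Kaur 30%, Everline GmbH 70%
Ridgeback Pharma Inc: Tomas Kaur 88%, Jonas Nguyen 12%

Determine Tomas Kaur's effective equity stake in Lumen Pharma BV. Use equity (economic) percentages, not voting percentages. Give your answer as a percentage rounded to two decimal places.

Tomas reaches Lumen along 2 paths.
Direct stake: 30% = 30%.
Via Everline: 54% × 70% = 37.8%.
Total: 30% + 37.8% = 67.8%.
Rounded: 67.80%.

67.80%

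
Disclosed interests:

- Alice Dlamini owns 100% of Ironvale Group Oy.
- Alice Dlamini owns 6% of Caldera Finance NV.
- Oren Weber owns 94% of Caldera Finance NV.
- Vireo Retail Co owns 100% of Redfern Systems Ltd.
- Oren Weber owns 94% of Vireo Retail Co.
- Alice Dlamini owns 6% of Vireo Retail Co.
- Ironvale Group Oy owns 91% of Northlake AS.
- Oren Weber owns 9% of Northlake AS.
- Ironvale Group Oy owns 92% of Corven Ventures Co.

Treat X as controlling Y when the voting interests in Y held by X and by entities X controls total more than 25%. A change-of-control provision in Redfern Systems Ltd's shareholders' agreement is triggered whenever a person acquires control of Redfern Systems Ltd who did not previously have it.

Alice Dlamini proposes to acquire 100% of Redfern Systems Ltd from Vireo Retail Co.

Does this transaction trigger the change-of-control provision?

The purchase adds only to Alice's holdings (Vireo's stake shrinks), so Alice is the only person who could newly come to control Redfern.
Alice holds 100% of Ironvale, so Alice controls Ironvale.
Ironvale holds 91% of Northlake, so Alice controls Northlake.
Ironvale holds 92% of Corven, so Alice controls Corven.
Neither Alice nor any entity Alice controls holds any voting interest in Redfern.
So before the transaction, Alice does not control Redfern.
After the purchase, Alice holds 100% of Redfern directly, and Vireo's stake falls to 0%.
Alice holds 100% of Redfern, so Alice controls Redfern.
Alice did not control Redfern before and does after, so the clause is triggered.

Yes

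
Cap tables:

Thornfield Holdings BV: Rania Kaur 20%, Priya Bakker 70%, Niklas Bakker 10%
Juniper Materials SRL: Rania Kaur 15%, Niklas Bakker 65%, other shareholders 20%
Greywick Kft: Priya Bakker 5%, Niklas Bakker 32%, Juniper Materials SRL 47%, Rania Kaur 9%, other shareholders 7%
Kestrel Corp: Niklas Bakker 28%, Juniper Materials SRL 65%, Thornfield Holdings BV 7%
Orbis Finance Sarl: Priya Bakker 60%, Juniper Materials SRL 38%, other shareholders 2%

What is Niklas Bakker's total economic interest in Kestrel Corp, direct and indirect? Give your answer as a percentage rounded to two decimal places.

70.95%

Niklas reaches Kestrel along 3 paths.
Direct stake: 28% = 28%.
Via Juniper: 65% × 65% = 42.25%.
Via Thornfield: 10% × 7% = 0.7%.
Total: 28% + 42.25% + 0.7% = 70.95%.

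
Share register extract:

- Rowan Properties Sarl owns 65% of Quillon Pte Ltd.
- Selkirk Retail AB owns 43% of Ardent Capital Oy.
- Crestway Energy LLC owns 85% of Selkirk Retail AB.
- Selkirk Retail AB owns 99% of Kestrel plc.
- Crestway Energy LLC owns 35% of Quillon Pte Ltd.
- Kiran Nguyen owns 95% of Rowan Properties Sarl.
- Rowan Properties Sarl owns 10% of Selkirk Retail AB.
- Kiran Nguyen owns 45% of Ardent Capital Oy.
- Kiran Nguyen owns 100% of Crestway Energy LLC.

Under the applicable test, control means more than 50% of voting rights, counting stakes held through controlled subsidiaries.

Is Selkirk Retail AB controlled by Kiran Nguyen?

Kiran holds 100% of Crestway, so Kiran controls Crestway.
Kiran holds 95% of Rowan, so Kiran controls Rowan.
Rowan and Crestway together hold 10% + 85% = 95% of Selkirk, so Kiran controls Selkirk.

Yes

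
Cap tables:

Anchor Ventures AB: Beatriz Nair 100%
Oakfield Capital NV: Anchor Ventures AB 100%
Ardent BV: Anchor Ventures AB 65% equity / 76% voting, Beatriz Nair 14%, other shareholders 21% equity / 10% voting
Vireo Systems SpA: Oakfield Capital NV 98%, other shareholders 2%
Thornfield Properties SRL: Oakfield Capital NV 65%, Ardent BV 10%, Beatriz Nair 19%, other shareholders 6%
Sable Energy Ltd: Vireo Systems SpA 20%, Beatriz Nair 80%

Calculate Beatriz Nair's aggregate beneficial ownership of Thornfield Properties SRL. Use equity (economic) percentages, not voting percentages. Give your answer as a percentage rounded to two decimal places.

91.90%

Beatriz reaches Thornfield along 4 paths.
Via Anchor → Oakfield: 100% × 100% × 65% = 65%.
Via Anchor → Ardent: 100% × 65% × 10% = 6.5%.
Via Ardent: 14% × 10% = 1.4%.
Direct stake: 19% = 19%.
Total: 65% + 6.5% + 1.4% + 19% = 91.9%.
Rounded: 91.90%.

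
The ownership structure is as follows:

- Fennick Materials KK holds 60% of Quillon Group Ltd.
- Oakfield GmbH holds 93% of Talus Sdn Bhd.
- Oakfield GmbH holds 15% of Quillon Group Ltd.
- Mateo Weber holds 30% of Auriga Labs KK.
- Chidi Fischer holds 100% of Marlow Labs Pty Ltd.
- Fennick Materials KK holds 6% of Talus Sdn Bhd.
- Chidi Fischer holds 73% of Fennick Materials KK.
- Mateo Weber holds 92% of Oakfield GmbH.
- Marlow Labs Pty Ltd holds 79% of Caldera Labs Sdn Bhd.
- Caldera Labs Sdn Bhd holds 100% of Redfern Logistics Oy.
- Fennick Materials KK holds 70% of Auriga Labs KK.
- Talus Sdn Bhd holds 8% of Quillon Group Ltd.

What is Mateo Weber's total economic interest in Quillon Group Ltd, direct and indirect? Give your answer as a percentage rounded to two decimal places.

Mateo reaches Quillon along 2 paths.
Via Oakfield → Talus: 92% × 93% × 8% = 6.8448%.
Via Oakfield: 92% × 15% = 13.8%.
Total: 6.8448% + 13.8% = 20.6448%.
Rounded: 20.64%.

20.64%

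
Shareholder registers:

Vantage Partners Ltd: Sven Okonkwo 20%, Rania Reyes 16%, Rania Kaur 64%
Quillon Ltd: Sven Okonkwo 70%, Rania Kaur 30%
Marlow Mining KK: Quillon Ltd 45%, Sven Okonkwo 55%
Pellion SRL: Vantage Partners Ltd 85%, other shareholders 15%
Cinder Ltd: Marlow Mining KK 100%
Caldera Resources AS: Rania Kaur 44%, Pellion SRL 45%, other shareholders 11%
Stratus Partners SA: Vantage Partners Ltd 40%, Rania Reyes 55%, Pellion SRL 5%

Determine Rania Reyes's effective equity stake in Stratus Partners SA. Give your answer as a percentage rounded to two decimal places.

Rania Reyes reaches Stratus along 3 paths.
Via Vantage: 16% × 40% = 6.4%.
Direct stake: 55% = 55%.
Via Vantage → Pellion: 16% × 85% × 5% = 0.68%.
Total: 6.4% + 55% + 0.68% = 62.08%.

62.08%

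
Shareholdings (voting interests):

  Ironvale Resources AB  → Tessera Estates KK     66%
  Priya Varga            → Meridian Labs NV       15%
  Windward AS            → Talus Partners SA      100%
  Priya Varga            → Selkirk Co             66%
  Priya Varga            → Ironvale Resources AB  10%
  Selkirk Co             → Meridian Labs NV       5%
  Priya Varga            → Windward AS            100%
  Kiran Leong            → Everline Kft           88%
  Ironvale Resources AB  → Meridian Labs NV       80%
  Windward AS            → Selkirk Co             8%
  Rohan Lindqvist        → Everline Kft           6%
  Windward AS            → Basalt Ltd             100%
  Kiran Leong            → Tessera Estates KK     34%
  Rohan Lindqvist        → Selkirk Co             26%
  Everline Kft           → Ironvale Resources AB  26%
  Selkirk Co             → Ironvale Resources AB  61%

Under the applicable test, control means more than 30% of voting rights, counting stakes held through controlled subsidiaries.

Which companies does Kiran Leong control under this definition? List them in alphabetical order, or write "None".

Kiran holds 88% of Everline, so Kiran controls Everline.
Kiran holds 34% of Tessera, so Kiran controls Tessera.
No other company's threshold is met.

Everline Kft, Tessera Estates KK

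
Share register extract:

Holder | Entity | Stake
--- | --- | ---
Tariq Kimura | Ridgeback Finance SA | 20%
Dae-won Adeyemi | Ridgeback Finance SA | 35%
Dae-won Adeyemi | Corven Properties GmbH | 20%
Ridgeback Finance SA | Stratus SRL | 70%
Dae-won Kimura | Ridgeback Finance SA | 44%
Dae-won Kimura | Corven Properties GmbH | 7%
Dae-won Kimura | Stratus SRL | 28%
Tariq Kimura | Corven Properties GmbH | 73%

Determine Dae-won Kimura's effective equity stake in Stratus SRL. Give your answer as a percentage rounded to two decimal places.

58.80%

Dae-won Kimura reaches Stratus along 2 paths.
Via Ridgeback: 44% × 70% = 30.8%.
Direct stake: 28% = 28%.
Total: 30.8% + 28% = 58.8%.
Rounded: 58.80%.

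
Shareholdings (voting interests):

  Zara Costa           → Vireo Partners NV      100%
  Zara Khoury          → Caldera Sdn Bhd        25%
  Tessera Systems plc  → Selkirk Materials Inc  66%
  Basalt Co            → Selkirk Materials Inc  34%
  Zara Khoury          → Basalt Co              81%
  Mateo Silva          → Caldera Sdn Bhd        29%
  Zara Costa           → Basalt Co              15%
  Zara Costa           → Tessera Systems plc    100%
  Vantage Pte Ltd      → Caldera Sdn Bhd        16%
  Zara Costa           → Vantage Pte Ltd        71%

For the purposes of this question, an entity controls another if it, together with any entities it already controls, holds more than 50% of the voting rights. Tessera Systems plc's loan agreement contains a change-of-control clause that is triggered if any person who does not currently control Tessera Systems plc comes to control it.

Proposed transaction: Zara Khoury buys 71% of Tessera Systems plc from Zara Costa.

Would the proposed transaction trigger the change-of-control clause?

The purchase adds only to Zara Khoury's holdings (Zara Costa's stake shrinks), so Zara Khoury is the only person who could newly come to control Tessera.
Zara Khoury holds 81% of Basalt, so Zara Khoury controls Basalt.
Neither Zara Khoury nor any entity Zara Khoury controls holds any voting interest in Tessera.
So before the transaction, Zara Khoury does not control Tessera.
After the purchase, Zara Khoury holds 71% of Tessera directly, and Zara Costa's stake falls to 29%.
Zara Khoury holds 71% of Tessera, so Zara Khoury controls Tessera.
Zara Khoury did not control Tessera before and does after, so the clause is triggered.

Yes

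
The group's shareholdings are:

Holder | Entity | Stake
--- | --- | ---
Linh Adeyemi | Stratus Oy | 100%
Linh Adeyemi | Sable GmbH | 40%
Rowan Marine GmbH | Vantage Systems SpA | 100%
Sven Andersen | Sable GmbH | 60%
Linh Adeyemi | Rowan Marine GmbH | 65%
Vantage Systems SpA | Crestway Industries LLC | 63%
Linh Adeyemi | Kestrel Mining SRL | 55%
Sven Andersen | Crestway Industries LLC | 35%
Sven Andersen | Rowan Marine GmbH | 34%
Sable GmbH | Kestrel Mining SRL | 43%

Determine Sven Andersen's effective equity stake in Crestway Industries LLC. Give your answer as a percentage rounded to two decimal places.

Sven reaches Crestway along 2 paths.
Direct stake: 35% = 35%.
Via Rowan → Vantage: 34% × 100% × 63% = 21.42%.
Total: 35% + 21.42% = 56.42%.

56.42%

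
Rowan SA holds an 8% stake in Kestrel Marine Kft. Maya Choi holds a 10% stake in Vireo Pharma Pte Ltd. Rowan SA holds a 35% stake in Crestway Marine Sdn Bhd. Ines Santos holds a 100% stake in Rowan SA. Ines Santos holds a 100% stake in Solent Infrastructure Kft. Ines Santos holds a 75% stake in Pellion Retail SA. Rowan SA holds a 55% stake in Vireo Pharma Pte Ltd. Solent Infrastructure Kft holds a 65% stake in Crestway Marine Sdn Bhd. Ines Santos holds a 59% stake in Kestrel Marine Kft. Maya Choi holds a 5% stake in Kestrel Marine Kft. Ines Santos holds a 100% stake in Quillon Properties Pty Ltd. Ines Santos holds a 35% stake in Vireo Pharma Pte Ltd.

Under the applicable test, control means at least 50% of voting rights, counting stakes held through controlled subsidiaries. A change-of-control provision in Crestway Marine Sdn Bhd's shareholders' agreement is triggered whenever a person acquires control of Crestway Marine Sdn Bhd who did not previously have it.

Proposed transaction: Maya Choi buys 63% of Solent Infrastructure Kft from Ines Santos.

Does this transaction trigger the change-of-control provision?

The purchase adds only to Maya's holdings (Ines's stake shrinks), so Maya is the only person who could newly come to control Crestway.
Maya's largest direct stake is 10% in Vireo, which does not meet the threshold, so Maya controls no company.
Neither Maya nor any entity Maya controls holds any voting interest in Crestway.
So before the transaction, Maya does not control Crestway.
After the purchase, Maya holds 63% of Solent directly, and Ines's stake falls to 37%.
Maya holds 63% of Solent, so Maya controls Solent.
Solent holds 65% of Crestway, so Maya controls Crestway.
Maya did not control Crestway before and does after, so the clause is triggered.

Yes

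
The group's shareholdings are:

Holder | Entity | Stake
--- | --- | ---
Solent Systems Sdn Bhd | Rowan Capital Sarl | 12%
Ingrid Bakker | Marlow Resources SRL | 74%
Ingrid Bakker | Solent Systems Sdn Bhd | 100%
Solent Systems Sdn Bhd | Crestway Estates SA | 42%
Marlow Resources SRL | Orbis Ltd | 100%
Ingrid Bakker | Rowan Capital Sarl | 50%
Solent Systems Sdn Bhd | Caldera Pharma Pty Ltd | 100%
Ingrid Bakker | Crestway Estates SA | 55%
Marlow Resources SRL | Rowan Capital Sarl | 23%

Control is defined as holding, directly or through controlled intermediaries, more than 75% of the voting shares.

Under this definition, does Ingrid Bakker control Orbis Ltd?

No

Ingrid holds 100% of Solent, so Ingrid controls Solent.
Solent holds 100% of Caldera, so Ingrid controls Caldera.
Solent and Ingrid together hold 42% + 55% = 97% of Crestway, so Ingrid controls Crestway.
Neither Ingrid nor any entity Ingrid controls holds any voting interest in Orbis.
So Ingrid does not control Orbis.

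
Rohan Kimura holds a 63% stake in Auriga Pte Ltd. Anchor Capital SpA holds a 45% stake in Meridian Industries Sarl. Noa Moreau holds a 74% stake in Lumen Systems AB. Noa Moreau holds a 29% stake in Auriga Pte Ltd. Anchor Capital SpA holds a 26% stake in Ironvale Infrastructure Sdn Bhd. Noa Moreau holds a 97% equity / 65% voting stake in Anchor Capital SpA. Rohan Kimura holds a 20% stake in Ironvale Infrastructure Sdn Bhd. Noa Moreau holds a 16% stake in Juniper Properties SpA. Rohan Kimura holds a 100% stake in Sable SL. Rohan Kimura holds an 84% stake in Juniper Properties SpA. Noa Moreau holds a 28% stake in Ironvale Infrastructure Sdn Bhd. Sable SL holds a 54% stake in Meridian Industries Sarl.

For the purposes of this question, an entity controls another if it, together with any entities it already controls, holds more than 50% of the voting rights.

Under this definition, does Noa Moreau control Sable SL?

Noa holds 65% of Anchor, so Noa controls Anchor.
Noa and Anchor together hold 28% + 26% = 54% of Ironvale, so Noa controls Ironvale.
Noa holds 74% of Lumen, so Noa controls Lumen.
Neither Noa nor any entity Noa controls holds any voting interest in Sable.
So Noa does not control Sable.

No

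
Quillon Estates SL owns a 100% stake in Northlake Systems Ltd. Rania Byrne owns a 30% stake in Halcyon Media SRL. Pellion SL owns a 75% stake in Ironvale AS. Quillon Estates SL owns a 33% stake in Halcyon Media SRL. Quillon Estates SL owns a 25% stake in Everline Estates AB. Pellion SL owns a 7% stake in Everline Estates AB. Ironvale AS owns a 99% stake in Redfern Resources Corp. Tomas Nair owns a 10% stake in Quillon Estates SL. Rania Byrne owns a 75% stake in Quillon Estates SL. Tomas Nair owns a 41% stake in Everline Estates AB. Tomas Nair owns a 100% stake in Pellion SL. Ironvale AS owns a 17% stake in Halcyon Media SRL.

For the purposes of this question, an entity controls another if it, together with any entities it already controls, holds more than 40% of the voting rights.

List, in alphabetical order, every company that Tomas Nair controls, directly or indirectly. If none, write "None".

Everline Estates AB, Ironvale AS, Pellion SL, Redfern Resources Corp

Tomas holds 100% of Pellion, so Tomas controls Pellion.
Tomas and Pellion together hold 41% + 7% = 48% of Everline, so Tomas controls Everline.
Pellion holds 75% of Ironvale, so Tomas controls Ironvale.
Ironvale holds 99% of Redfern, so Tomas controls Redfern.
No other company's threshold is met.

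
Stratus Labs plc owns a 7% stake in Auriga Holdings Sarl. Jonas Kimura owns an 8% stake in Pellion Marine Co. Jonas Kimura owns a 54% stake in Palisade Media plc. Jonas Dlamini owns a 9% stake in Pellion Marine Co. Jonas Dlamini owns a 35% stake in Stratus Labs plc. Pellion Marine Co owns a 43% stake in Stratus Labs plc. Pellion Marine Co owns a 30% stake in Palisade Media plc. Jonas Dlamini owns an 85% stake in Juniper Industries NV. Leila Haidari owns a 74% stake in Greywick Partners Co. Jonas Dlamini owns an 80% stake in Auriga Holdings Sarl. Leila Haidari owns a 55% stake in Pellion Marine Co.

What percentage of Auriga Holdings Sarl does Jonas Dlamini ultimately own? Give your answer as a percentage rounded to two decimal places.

82.72%

Jonas Dlamini reaches Auriga along 3 paths.
Via Stratus: 35% × 7% = 2.45%.
Via Pellion → Stratus: 9% × 43% × 7% = 0.2709%.
Direct stake: 80% = 80%.
Total: 2.45% + 0.2709% + 80% = 82.7209%.
Rounded: 82.72%.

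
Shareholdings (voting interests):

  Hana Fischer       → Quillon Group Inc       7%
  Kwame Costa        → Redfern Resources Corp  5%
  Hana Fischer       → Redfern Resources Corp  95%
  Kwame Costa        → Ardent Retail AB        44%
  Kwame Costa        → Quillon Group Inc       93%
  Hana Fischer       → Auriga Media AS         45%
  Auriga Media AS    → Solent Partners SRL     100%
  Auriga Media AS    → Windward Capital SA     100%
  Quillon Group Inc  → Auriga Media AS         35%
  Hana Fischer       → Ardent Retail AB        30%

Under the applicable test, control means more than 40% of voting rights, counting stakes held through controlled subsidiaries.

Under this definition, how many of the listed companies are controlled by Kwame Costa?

Kwame holds 44% of Ardent, so Kwame controls Ardent.
Kwame holds 93% of Quillon, so Kwame controls Quillon.
No other company's threshold is met.
Kwame controls 2 companies.

2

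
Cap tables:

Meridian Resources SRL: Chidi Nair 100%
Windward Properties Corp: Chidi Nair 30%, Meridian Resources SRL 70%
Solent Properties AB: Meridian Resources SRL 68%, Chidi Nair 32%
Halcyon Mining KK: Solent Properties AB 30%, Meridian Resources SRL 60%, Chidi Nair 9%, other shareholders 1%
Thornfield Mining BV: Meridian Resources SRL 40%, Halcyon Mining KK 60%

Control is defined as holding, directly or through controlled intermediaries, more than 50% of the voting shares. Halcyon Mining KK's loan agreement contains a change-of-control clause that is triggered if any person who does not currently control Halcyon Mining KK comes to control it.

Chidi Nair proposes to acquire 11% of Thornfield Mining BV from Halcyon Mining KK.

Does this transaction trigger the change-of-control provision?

The purchase adds only to Chidi's holdings (Halcyon's stake shrinks), so Chidi is the only person who could newly come to control Halcyon.
Chidi holds 100% of Meridian, so Chidi controls Meridian.
Meridian and Chidi together hold 68% + 32% = 100% of Solent, so Chidi controls Solent.
Solent and Meridian and Chidi together hold 30% + 60% + 9% = 99% of Halcyon, so Chidi controls Halcyon.
So Chidi already controls Halcyon before the transaction.
After the purchase, Chidi holds 11% of Thornfield directly, and Halcyon's stake falls to 49%.
Chidi controlled Halcyon already, so this is not a new person acquiring control; every other person's position is unchanged or reduced.
No new person acquires control, so the clause is not triggered.

No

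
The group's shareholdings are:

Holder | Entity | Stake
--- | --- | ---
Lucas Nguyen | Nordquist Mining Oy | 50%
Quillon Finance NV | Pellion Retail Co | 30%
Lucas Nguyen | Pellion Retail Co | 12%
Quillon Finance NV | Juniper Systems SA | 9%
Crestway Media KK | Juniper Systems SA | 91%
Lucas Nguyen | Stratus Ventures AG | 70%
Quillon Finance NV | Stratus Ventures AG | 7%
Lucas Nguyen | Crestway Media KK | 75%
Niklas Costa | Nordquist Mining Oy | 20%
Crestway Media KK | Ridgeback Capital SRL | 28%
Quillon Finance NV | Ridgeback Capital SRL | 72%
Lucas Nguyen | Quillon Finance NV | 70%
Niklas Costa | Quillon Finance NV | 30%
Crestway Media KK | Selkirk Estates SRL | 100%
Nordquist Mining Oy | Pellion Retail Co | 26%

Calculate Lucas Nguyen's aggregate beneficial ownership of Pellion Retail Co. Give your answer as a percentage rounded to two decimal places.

46.00%

Lucas reaches Pellion along 3 paths.
Direct stake: 12% = 12%.
Via Nordquist: 50% × 26% = 13%.
Via Quillon: 70% × 30% = 21%.
Total: 12% + 13% + 21% = 46%.
Rounded: 46.00%.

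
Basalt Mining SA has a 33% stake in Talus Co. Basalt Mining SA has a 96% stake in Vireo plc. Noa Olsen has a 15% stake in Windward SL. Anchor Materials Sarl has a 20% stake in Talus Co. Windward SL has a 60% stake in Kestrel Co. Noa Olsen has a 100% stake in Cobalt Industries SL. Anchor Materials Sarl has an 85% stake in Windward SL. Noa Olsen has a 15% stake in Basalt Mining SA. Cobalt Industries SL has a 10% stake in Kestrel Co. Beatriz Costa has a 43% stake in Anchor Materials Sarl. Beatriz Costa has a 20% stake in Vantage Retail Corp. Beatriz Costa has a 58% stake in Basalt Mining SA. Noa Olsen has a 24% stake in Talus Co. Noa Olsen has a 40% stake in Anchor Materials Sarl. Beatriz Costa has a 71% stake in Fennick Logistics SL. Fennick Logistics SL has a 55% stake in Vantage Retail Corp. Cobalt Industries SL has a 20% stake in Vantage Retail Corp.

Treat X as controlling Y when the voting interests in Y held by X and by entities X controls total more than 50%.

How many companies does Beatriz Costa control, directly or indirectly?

Beatriz holds 58% of Basalt, so Beatriz controls Basalt.
Beatriz holds 71% of Fennick, so Beatriz controls Fennick.
Basalt holds 96% of Vireo, so Beatriz controls Vireo.
Fennick and Beatriz together hold 55% + 20% = 75% of Vantage, so Beatriz controls Vantage.
No other company's threshold is met.
Beatriz controls 4 companies.

4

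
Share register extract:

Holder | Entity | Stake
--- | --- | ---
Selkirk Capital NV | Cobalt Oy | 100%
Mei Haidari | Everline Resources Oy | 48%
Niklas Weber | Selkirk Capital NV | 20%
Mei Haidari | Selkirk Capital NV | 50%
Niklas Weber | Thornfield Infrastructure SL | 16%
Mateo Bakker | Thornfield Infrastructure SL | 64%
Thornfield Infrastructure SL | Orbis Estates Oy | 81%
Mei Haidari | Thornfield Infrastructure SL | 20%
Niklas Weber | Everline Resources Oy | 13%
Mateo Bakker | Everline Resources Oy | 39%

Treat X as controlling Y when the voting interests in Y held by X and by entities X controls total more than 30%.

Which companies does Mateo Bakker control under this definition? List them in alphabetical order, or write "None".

Mateo holds 39% of Everline, so Mateo controls Everline.
Mateo holds 64% of Thornfield, so Mateo controls Thornfield.
Thornfield holds 81% of Orbis, so Mateo controls Orbis.
No other company's threshold is met.

Everline Resources Oy, Orbis Estates Oy, Thornfield Infrastructure SL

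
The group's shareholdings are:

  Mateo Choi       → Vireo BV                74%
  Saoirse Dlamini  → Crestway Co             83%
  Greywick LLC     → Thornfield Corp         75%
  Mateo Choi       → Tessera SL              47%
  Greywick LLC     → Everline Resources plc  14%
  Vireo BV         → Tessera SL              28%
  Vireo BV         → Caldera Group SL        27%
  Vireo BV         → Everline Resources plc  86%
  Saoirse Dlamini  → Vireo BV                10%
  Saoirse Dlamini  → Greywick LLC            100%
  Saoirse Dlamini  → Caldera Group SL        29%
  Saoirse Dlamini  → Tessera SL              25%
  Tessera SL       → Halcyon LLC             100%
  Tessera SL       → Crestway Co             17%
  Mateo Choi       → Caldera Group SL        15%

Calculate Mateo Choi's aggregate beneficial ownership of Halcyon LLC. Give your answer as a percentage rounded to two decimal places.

67.72%

Mateo reaches Halcyon along 2 paths.
Via Vireo → Tessera: 74% × 28% × 100% = 20.72%.
Via Tessera: 47% × 100% = 47%.
Total: 20.72% + 47% = 67.72%.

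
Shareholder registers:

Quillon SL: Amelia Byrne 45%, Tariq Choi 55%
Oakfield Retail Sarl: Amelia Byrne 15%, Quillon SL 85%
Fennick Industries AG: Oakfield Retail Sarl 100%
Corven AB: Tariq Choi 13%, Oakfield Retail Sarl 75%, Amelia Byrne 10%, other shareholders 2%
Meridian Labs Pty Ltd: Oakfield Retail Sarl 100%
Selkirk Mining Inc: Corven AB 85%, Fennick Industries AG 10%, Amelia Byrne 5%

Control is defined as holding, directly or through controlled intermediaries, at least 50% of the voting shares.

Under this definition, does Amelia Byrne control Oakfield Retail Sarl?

Amelia's largest direct stake is 45% in Quillon, which does not meet the threshold, so Amelia controls no company.
In Oakfield, Amelia's side holds only 15%, not ≥ 50%.
So Amelia does not control Oakfield.

No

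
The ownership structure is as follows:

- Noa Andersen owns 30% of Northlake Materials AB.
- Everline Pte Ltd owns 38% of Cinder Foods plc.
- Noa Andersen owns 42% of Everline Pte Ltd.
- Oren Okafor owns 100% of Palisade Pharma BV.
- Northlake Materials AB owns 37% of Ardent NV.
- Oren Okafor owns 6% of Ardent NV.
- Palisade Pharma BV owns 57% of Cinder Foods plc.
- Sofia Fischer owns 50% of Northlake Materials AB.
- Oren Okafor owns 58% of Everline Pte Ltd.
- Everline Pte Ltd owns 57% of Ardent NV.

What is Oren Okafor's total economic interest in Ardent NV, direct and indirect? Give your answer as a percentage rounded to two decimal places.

Oren reaches Ardent along 2 paths.
Via Everline: 58% × 57% = 33.06%.
Direct stake: 6% = 6%.
Total: 33.06% + 6% = 39.06%.

39.06%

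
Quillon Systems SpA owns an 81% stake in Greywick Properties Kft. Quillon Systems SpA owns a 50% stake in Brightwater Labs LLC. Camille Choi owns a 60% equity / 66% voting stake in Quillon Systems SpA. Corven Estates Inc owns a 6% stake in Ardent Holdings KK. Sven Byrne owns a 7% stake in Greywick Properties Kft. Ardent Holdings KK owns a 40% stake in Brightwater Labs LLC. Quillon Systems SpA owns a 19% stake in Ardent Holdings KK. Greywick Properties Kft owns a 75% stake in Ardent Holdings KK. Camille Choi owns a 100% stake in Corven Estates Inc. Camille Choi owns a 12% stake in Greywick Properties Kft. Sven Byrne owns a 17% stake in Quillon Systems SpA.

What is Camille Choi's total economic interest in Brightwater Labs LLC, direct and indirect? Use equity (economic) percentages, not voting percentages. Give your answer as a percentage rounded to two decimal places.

55.14%

Camille reaches Brightwater along 5 paths.
Via Quillon: 60% × 50% = 30%.
Via Corven → Ardent: 100% × 6% × 40% = 2.4%.
Via Quillon → Greywick → Ardent: 60% × 81% × 75% × 40% = 14.58%.
Via Greywick → Ardent: 12% × 75% × 40% = 3.6%.
Via Quillon → Ardent: 60% × 19% × 40% = 4.56%.
Total: 30% + 2.4% + 14.58% + 3.6% + 4.56% = 55.14%.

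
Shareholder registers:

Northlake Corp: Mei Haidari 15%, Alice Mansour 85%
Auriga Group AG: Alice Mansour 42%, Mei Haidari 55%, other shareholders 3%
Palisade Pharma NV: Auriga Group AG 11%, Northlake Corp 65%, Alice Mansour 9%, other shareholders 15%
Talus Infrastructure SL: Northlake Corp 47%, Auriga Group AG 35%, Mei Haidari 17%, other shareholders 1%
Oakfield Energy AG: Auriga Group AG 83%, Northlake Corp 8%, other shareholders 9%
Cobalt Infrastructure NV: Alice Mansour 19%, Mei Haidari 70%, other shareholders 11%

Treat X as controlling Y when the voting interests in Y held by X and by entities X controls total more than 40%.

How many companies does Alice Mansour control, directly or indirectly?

Alice holds 85% of Northlake, so Alice controls Northlake.
Alice holds 42% of Auriga, so Alice controls Auriga.
Auriga and Northlake and Alice together hold 11% + 65% + 9% = 85% of Palisade, so Alice controls Palisade.
Northlake and Auriga together hold 47% + 35% = 82% of Talus, so Alice controls Talus.
Auriga and Northlake together hold 83% + 8% = 91% of Oakfield, so Alice controls Oakfield.
No other company's threshold is met.
Alice controls 5 companies.

5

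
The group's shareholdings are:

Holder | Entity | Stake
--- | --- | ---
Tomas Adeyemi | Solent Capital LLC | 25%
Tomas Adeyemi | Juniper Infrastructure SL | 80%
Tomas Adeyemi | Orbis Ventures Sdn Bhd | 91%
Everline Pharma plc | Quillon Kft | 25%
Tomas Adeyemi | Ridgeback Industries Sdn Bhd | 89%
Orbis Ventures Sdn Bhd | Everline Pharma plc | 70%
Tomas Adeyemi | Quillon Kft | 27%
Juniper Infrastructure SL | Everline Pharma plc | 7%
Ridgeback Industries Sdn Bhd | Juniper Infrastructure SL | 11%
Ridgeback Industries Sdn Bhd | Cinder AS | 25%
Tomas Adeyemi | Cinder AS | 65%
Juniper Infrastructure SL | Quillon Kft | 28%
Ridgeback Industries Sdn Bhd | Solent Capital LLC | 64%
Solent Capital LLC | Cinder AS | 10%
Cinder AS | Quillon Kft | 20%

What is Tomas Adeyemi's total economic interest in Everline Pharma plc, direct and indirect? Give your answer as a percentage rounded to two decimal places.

69.99%

Tomas reaches Everline along 3 paths.
Via Ridgeback → Juniper: 89% × 11% × 7% = 0.6853%.
Via Juniper: 80% × 7% = 5.6%.
Via Orbis: 91% × 70% = 63.7%.
Total: 0.6853% + 5.6% + 63.7% = 69.9853%.
Rounded: 69.99%.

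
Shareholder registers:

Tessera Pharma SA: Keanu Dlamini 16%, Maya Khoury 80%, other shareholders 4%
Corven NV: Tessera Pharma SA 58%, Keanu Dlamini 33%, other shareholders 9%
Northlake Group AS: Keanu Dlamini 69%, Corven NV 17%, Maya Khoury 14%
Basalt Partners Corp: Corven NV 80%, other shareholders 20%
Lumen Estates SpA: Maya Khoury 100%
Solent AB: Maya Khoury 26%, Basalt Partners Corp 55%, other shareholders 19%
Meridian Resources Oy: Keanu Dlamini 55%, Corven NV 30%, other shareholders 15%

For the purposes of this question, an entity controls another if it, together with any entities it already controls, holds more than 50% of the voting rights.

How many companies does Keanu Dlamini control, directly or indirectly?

Keanu holds 69% of Northlake, so Keanu controls Northlake.
Keanu holds 55% of Meridian, so Keanu controls Meridian.
No other company's threshold is met.
Keanu controls 2 companies.

2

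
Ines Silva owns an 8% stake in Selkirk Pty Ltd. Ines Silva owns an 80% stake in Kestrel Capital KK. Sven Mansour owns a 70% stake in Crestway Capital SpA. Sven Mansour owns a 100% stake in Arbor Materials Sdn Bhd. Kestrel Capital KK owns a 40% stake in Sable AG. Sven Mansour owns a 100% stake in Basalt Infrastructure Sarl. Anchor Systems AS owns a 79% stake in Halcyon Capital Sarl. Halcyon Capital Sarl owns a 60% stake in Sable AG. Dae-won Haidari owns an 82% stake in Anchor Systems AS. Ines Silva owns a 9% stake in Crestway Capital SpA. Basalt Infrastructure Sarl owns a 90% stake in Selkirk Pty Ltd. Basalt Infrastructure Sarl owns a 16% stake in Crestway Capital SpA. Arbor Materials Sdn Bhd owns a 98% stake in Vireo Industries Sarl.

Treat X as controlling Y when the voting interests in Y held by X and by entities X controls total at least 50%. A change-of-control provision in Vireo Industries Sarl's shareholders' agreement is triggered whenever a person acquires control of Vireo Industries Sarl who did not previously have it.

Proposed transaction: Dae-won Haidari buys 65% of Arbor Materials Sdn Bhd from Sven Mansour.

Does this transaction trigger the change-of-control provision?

Yes

The purchase adds only to Dae-won's holdings (Sven's stake shrinks), so Dae-won is the only person who could newly come to control Vireo.
Dae-won holds 82% of Anchor, so Dae-won controls Anchor.
Anchor holds 79% of Halcyon, so Dae-won controls Halcyon.
Halcyon holds 60% of Sable, so Dae-won controls Sable.
Neither Dae-won nor any entity Dae-won controls holds any voting interest in Vireo.
So before the transaction, Dae-won does not control Vireo.
After the purchase, Dae-won holds 65% of Arbor directly, and Sven's stake falls to 35%.
Dae-won holds 65% of Arbor, so Dae-won controls Arbor.
Arbor holds 98% of Vireo, so Dae-won controls Vireo.
Dae-won did not control Vireo before and does after, so the clause is triggered.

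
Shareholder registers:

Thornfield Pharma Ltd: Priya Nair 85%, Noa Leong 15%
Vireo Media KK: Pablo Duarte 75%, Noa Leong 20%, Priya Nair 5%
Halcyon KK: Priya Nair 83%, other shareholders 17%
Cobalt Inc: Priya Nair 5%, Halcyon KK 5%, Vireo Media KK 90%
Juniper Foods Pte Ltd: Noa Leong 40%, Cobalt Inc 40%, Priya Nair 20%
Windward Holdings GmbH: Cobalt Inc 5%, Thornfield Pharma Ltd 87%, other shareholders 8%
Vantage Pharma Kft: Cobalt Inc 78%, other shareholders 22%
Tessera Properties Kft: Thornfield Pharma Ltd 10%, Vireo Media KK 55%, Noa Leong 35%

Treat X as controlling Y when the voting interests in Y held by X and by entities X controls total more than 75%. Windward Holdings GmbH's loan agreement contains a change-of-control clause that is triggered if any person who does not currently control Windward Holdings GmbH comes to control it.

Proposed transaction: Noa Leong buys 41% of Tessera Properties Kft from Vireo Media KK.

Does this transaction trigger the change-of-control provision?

The purchase adds only to Noa's holdings (Vireo's stake shrinks), so Noa is the only person who could newly come to control Windward.
Noa's largest direct stake is 40% in Juniper, which does not meet the threshold, so Noa controls no company.
Neither Noa nor any entity Noa controls holds any voting interest in Windward.
So before the transaction, Noa does not control Windward.
After the purchase, Noa's direct stake in Tessera rises to 35% + 41% = 76%, and Vireo's stake falls to 14%.
Noa holds 76% of Tessera, so Noa controls Tessera.
After the transaction, neither Noa nor any entity Noa controls holds a voting interest in Windward, so Noa still does not control it.
No new person acquires control, so the clause is not triggered.

No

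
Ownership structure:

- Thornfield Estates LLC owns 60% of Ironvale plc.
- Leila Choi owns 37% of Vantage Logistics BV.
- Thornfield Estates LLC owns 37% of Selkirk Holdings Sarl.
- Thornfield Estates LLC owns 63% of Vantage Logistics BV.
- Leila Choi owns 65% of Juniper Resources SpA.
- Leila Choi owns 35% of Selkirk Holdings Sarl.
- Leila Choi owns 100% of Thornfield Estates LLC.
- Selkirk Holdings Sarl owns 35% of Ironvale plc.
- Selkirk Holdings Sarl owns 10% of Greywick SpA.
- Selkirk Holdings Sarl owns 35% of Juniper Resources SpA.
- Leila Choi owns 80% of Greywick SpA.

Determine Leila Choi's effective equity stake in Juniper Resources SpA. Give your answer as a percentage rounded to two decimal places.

90.20%

Leila reaches Juniper along 3 paths.
Via Thornfield → Selkirk: 100% × 37% × 35% = 12.95%.
Via Selkirk: 35% × 35% = 12.25%.
Direct stake: 65% = 65%.
Total: 12.95% + 12.25% + 65% = 90.2%.
Rounded: 90.20%.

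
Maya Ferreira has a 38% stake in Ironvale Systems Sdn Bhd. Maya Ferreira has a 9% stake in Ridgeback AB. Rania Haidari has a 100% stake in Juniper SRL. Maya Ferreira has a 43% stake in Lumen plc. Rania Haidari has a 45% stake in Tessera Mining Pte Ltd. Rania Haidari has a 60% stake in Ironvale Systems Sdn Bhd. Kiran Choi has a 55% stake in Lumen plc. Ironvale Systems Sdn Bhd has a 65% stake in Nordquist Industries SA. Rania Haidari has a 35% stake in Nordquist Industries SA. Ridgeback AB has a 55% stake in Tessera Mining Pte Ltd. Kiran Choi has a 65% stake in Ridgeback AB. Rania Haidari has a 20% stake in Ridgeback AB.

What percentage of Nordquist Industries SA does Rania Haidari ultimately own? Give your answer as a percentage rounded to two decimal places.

Rania reaches Nordquist along 2 paths.
Via Ironvale: 60% × 65% = 39%.
Direct stake: 35% = 35%.
Total: 39% + 35% = 74%.
Rounded: 74.00%.

74.00%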